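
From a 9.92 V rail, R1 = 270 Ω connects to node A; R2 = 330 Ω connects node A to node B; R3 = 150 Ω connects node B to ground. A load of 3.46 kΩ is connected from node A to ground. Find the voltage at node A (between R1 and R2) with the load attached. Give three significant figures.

V ≈ 6.05 V

Below node A the series string R2+R3 = 480.0 Ω sits in parallel with the 3460 Ω load: 421.5 Ω.
V_A = 9.92 × 421.5/(270 + 421.5) = 6.05 V.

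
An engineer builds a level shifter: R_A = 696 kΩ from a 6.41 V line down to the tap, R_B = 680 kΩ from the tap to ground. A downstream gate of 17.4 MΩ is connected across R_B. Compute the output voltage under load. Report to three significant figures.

The load sits in parallel with R_B: R_B‖R_L = (680 × 17400) / (680 + 17400) = 654.4 kΩ.
V_out = 6.41 × 654.4 / (696 + 654.4) = 6.41 × 654.4/1350 = 3.11 V.
(Unloaded it would have been 3.17 V.)

V_out ≈ 3.11 V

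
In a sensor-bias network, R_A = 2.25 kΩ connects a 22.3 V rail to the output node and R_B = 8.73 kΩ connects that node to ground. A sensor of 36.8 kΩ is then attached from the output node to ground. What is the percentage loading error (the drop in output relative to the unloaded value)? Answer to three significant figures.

4.64 %

The divider's output (Thévenin) resistance is R_A‖R_B = 1.789 kΩ.
Fractional drop under load = R_th/(R_th + R_L) = 1.789 / (1.789 + 36.8) = 0.04636.
So the output falls by 4.64 %.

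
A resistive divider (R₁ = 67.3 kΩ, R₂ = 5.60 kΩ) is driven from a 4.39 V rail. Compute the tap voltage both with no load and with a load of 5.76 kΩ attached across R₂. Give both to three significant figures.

Unloaded: 0.337 V; loaded: 0.178 V

Open-circuit: V = 4.39 × 5.60/(67.3 + 5.60) = 0.337 V.
With the load, R₂ becomes R₂‖R_L = 2.839 kΩ, so V = 4.39 × 2.839/70.14 = 0.178 V.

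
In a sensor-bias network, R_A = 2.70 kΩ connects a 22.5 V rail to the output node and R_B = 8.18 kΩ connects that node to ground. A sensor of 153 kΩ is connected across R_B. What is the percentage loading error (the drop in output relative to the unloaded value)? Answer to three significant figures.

1.31 %

The divider's output (Thévenin) resistance is R_A‖R_B = 2.030 kΩ.
Fractional drop under load = R_th/(R_th + R_L) = 2.030 / (2.030 + 153) = 0.01309.
So the output falls by 1.31 %.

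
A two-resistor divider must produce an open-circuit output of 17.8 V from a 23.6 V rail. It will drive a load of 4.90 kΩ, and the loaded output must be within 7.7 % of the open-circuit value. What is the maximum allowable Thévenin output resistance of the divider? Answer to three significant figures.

Loading drop = R_th/(R_th + R_L) ≤ 0.0770, so R_th ≤ R_L · ε/(1−ε) = 4.90 kΩ × 0.0770/0.9230 = 409 Ω.

R_th ≤ 409 Ω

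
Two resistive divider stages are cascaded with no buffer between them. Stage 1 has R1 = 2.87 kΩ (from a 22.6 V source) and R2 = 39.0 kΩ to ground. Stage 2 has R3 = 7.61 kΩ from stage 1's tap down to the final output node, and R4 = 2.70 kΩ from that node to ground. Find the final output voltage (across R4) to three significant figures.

V_out ≈ 4.38 V

Stage 2 presents R3+R4 = 10.31 kΩ as a load on stage 1's tap.
Stage 1's lower leg becomes R2‖(R3+R4) = 8.154 kΩ, so V_mid = 22.6 × 8.154/11.02 = 16.72 V.
Stage 2 is itself unloaded: V_out = V_mid × R4/(R3+R4) = 16.72 × 2.70/10.31 = 4.38 V.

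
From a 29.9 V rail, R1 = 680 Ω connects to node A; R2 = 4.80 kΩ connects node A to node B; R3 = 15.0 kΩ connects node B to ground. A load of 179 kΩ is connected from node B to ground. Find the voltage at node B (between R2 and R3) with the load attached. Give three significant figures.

At node B, R3 is in parallel with the load: R3‖R_L = 13840 Ω.
Below node A the resistance is R2 + (R3‖R_L) = 18640 Ω, so V_A = 29.9 × 18640/19320 = 28.85 V.
Then V_B = V_A × (R3‖R_L)/(R2 + R3‖R_L) = 28.85 × 13840/18640 = 21.4 V.

V ≈ 21.4 V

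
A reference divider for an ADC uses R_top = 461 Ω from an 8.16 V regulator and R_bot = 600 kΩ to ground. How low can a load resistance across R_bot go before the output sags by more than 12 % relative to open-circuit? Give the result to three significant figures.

R_L(min) ≈ 3.38 kΩ

Output resistance R_th = R_top‖R_bot = (461 × 600000)/600500 = 460.6 Ω.
The fractional drop is R_th/(R_th + R_L); requiring this ≤ 0.120 gives R_L ≥ R_th(1/0.120 − 1) = 460.6 × 7.333 = 3.38 kΩ.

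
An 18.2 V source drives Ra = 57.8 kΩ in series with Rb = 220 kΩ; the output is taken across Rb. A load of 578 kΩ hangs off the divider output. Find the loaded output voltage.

The load sits in parallel with Rb: Rb‖R_L = (220 × 578) / (220 + 578) = 159.3 kΩ.
V_out = 18.2 × 159.3 / (57.8 + 159.3) = 18.2 × 159.3/217.1 = 13.4 V.

V_out ≈ 13.4 V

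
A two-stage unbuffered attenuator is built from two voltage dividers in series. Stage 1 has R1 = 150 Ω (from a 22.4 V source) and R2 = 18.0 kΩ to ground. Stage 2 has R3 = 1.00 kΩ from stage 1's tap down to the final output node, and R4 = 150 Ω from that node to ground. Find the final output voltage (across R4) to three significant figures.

Stage 2 presents R3+R4 = 1150 Ω as a load on stage 1's tap.
Stage 1's lower leg becomes R2‖(R3+R4) = 1081 Ω, so V_mid = 22.4 × 1081/1231 = 19.67 V.
Stage 2 is itself unloaded: V_out = V_mid × R4/(R3+R4) = 19.67 × 150/1150 = 2.57 V.

V_out ≈ 2.57 V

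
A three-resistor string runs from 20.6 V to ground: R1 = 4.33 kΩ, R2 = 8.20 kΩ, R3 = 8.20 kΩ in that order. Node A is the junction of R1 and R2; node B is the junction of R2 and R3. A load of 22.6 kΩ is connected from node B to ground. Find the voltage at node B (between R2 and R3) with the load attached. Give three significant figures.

At node B, R3 is in parallel with the load: R3‖R_L = 6.017 kΩ.
Below node A the resistance is R2 + (R3‖R_L) = 14.22 kΩ, so V_A = 20.6 × 14.22/18.55 = 15.79 V.
Then V_B = V_A × (R3‖R_L)/(R2 + R3‖R_L) = 15.79 × 6.017/14.22 = 6.68 V.

V ≈ 6.68 V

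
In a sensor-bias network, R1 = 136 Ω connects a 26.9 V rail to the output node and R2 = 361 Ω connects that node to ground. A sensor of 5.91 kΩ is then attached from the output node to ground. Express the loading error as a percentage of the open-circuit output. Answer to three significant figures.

1.64 %

The divider's output (Thévenin) resistance is R1‖R2 = 98.78 Ω.
Fractional drop under load = R_th/(R_th + R_L) = 98.78 / (98.78 + 5910) = 0.01644.
So the output falls by 1.64 %.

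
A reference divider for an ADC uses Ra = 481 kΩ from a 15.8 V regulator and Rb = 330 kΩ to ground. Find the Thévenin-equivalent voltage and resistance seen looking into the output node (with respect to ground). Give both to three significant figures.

V_th is the open-circuit tap voltage: 15.8 × 330/(481 + 330) = 6.43 V.
With the supply zeroed, Ra and Rb appear in parallel from the tap: R_th = Ra‖Rb = (481 × 330)/811.0 = 196 kΩ.

V_th = 6.43 V, R_th = 196 kΩ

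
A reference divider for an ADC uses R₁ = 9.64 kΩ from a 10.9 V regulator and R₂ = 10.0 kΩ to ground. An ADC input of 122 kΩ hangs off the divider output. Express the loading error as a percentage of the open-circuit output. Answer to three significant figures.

3.87 %

The divider's output (Thévenin) resistance is R₁‖R₂ = 4.908 kΩ.
Fractional drop under load = R_th/(R_th + R_L) = 4.908 / (4.908 + 122) = 0.03868.
So the output falls by 3.87 %.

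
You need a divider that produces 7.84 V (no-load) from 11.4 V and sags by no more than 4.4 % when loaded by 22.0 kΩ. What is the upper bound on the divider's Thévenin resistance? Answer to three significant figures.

R_th ≤ 1.01 kΩ

Loading drop = R_th/(R_th + R_L) ≤ 0.0440, so R_th ≤ R_L · ε/(1−ε) = 22.0 kΩ × 0.0440/0.9560 = 1.01 kΩ.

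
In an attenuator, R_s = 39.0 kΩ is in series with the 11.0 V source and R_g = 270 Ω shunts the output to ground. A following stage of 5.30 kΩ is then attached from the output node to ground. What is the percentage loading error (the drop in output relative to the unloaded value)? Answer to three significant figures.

4.82 %

The divider's output (Thévenin) resistance is R_s‖R_g = 268.1 Ω.
Fractional drop under load = R_th/(R_th + R_L) = 268.1 / (268.1 + 5300) = 0.04816.
So the output falls by 4.82 %.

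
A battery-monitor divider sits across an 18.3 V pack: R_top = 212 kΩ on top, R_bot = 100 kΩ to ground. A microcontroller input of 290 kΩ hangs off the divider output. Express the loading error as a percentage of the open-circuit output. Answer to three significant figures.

The divider's output (Thévenin) resistance is R_top‖R_bot = 67.95 kΩ.
Fractional drop under load = R_th/(R_th + R_L) = 67.95 / (67.95 + 290) = 0.1898.
So the output falls by 19.0 %.

19.0 %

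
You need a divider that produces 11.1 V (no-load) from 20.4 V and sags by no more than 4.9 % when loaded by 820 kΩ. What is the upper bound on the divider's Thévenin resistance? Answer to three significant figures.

R_th ≤ 42.3 kΩ

Loading drop = R_th/(R_th + R_L) ≤ 0.0490, so R_th ≤ R_L · ε/(1−ε) = 820 kΩ × 0.0490/0.9510 = 42.3 kΩ.
(Any R1, R2 with R2/(R1+R2) = 0.544 and R1‖R2 ≤ 42.3 kΩ will meet the spec.)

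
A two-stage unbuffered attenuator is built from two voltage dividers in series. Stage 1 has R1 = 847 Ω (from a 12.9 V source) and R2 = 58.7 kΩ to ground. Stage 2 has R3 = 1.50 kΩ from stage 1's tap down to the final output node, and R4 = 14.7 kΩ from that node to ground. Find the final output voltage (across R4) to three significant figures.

Stage 2 presents R3+R4 = 16200 Ω as a load on stage 1's tap.
Stage 1's lower leg becomes R2‖(R3+R4) = 12700 Ω, so V_mid = 12.9 × 12700/13540 = 12.09 V.
Stage 2 is itself unloaded: V_out = V_mid × R4/(R3+R4) = 12.09 × 14700/16200 = 11.0 V.

V_out ≈ 11.0 V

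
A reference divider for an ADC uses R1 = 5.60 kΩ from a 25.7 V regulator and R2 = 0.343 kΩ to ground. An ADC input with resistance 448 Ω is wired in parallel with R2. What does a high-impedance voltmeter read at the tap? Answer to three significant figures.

The load sits in parallel with R2: R2‖R_L = (343 × 448) / (343 + 448) = 194.3 Ω.
V_out = 25.7 × 194.3 / (5600 + 194.3) = 25.7 × 194.3/5794 = 0.862 V.
(Unloaded it would have been 1.48 V.)

V_out ≈ 0.862 V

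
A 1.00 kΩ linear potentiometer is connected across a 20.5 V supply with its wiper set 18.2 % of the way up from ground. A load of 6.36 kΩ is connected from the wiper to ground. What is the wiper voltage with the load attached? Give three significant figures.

V ≈ 3.65 V

The wiper splits the pot into (1−α)R = 818.0 Ω above and αR = 182.0 Ω below.
Lower section ‖ load = 176.9 Ω.
V_wiper = 20.5 × 176.9/(818.0 + 176.9) = 3.65 V.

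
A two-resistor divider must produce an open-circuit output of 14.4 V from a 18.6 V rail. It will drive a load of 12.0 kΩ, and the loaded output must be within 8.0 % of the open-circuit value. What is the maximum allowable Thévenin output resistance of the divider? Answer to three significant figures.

R_th ≤ 1.04 kΩ

Loading drop = R_th/(R_th + R_L) ≤ 0.0800, so R_th ≤ R_L · ε/(1−ε) = 12.0 kΩ × 0.0800/0.9200 = 1.04 kΩ.
(Any R1, R2 with R2/(R1+R2) = 0.774 and R1‖R2 ≤ 1.04 kΩ will meet the spec.)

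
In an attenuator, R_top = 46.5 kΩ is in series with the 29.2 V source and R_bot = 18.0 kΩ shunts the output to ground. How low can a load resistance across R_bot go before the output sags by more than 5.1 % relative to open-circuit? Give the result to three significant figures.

R_L(min) ≈ 241 kΩ

Output resistance R_th = R_top‖R_bot = (46.5 × 18.0)/64.50 = 12.98 kΩ.
The fractional drop is R_th/(R_th + R_L); requiring this ≤ 0.0510 gives R_L ≥ R_th(1/0.0510 − 1) = 12.98 × 18.61 = 241 kΩ.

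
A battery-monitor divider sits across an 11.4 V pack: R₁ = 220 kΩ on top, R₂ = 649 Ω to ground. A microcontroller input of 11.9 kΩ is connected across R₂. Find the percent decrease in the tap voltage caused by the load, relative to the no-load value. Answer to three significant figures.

The divider's output (Thévenin) resistance is R₁‖R₂ = 647.1 Ω.
Fractional drop under load = R_th/(R_th + R_L) = 647.1 / (647.1 + 11900) = 0.05157.
So the output falls by 5.16 %.

5.16 %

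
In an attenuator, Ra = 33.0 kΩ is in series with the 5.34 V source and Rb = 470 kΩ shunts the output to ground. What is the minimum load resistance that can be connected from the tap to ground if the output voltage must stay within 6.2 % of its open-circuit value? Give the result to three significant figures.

R_L(min) ≈ 467 kΩ

Output resistance R_th = Ra‖Rb = (33.0 × 470)/503.0 = 30.83 kΩ.
The fractional drop is R_th/(R_th + R_L); requiring this ≤ 0.0620 gives R_L ≥ R_th(1/0.0620 − 1) = 30.83 × 15.13 = 467 kΩ.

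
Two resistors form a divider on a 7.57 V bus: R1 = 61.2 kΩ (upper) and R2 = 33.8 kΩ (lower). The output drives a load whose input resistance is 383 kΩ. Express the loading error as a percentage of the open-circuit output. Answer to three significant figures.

The divider's output (Thévenin) resistance is R1‖R2 = 21.77 kΩ.
Fractional drop under load = R_th/(R_th + R_L) = 21.77 / (21.77 + 383) = 0.05379.
So the output falls by 5.38 %.

5.38 %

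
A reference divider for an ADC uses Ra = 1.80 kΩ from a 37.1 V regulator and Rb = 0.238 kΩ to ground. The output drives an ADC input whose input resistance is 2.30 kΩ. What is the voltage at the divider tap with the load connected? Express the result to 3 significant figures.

V_out ≈ 3.97 V

The load sits in parallel with Rb: Rb‖R_L = (238 × 2300) / (238 + 2300) = 215.7 Ω.
V_out = 37.1 × 215.7 / (1800 + 215.7) = 37.1 × 215.7/2016 = 3.97 V.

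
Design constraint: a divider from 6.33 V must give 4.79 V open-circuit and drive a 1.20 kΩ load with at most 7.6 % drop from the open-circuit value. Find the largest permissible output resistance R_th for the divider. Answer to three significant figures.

Loading drop = R_th/(R_th + R_L) ≤ 0.0760, so R_th ≤ R_L · ε/(1−ε) = 1.20 kΩ × 0.0760/0.9240 = 98.7 Ω.

R_th ≤ 98.7 Ω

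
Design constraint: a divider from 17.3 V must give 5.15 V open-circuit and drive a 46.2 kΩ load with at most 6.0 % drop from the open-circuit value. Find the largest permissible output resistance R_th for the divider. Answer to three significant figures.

Loading drop = R_th/(R_th + R_L) ≤ 0.0600, so R_th ≤ R_L · ε/(1−ε) = 46.2 kΩ × 0.0600/0.9400 = 2.95 kΩ.

R_th ≤ 2.95 kΩ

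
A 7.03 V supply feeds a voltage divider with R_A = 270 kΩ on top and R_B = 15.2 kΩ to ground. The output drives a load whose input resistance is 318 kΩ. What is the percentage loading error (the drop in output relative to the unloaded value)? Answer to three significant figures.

4.33 %

The divider's output (Thévenin) resistance is R_A‖R_B = 14.39 kΩ.
Fractional drop under load = R_th/(R_th + R_L) = 14.39 / (14.39 + 318) = 0.04329.
So the output falls by 4.33 %.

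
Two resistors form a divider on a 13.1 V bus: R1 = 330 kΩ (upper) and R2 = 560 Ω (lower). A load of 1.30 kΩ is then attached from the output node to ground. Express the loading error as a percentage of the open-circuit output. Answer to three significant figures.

Unloaded V = 13.1 × 560/330600 = 0.02219 V.
Loaded: R2‖R_L = 391.4 Ω, giving V = 13.1 × 391.4/330400 = 0.01552 V.
Drop = (0.02219 − 0.01552) / 0.02219 = 30.1 %.

30.1 %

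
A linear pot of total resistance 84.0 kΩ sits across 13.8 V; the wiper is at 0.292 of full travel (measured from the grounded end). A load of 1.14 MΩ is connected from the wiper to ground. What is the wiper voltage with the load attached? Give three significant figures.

The wiper splits the pot into (1−α)R = 59.47 kΩ above and αR = 24.53 kΩ below.
Lower section ‖ load = 24.01 kΩ.
V_wiper = 13.8 × 24.01/(59.47 + 24.01) = 3.97 V.

V ≈ 3.97 V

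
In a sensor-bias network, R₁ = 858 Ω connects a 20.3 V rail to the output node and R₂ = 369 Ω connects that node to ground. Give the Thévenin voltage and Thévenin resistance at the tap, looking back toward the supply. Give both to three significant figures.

V_th = 6.10 V, R_th = 258 Ω

V_th is the open-circuit tap voltage: 20.3 × 369/(858 + 369) = 6.10 V.
With the supply zeroed, R₁ and R₂ appear in parallel from the tap: R_th = R₁‖R₂ = (858 × 369)/1227 = 258 Ω.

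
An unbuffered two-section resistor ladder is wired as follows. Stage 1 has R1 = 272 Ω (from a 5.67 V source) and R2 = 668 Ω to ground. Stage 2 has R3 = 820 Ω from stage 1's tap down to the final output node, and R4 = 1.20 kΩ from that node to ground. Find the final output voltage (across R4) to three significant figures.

V_out ≈ 2.18 V

Stage 2 presents R3+R4 = 2020 Ω as a load on stage 1's tap.
Stage 1's lower leg becomes R2‖(R3+R4) = 502.0 Ω, so V_mid = 5.67 × 502.0/774.0 = 3.677 V.
Stage 2 is itself unloaded: V_out = V_mid × R4/(R3+R4) = 3.677 × 1200/2020 = 2.18 V.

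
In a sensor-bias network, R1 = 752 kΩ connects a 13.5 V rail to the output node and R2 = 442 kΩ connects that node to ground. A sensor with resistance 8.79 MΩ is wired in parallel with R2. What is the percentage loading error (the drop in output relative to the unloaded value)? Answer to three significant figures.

3.07 %

The divider's output (Thévenin) resistance is R1‖R2 = 278.4 kΩ.
Fractional drop under load = R_th/(R_th + R_L) = 278.4 / (278.4 + 8790) = 0.03070.
So the output falls by 3.07 %.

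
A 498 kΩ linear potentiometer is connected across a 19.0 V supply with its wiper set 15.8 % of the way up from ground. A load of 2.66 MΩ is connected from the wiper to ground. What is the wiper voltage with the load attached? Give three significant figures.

V ≈ 2.93 V

The wiper splits the pot into (1−α)R = 419.3 kΩ above and αR = 78.68 kΩ below.
Lower section ‖ load = 76.42 kΩ.
V_wiper = 19.0 × 76.42/(419.3 + 76.42) = 2.93 V.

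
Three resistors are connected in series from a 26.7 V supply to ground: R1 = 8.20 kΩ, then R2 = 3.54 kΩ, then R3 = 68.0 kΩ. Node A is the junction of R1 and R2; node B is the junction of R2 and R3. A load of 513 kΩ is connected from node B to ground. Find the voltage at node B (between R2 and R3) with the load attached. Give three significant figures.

V ≈ 22.3 V

At node B, R3 is in parallel with the load: R3‖R_L = 60.04 kΩ.
Below node A the resistance is R2 + (R3‖R_L) = 63.58 kΩ, so V_A = 26.7 × 63.58/71.78 = 23.65 V.
Then V_B = V_A × (R3‖R_L)/(R2 + R3‖R_L) = 23.65 × 60.04/63.58 = 22.3 V.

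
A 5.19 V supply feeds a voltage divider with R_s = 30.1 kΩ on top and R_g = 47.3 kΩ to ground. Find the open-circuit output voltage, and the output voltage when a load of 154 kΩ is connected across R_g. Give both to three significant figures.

Open-circuit: V = 5.19 × 47.3/(30.1 + 47.3) = 3.17 V.
With the load, R_g becomes R_g‖R_L = 36.19 kΩ, so V = 5.19 × 36.19/66.29 = 2.83 V.

Unloaded: 3.17 V; loaded: 2.83 V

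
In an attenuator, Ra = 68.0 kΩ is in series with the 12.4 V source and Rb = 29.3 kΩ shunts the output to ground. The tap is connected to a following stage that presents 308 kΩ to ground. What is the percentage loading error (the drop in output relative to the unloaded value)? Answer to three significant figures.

6.23 %

The divider's output (Thévenin) resistance is Ra‖Rb = 20.48 kΩ.
Fractional drop under load = R_th/(R_th + R_L) = 20.48 / (20.48 + 308) = 0.06234.
So the output falls by 6.23 %.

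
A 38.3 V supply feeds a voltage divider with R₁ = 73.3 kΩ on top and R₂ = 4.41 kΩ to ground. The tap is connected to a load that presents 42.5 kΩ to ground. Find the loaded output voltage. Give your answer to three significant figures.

V_out ≈ 1.98 V

The load sits in parallel with R₂: R₂‖R_L = (4.41 × 42.5) / (4.41 + 42.5) = 3.995 kΩ.
V_out = 38.3 × 3.995 / (73.3 + 3.995) = 38.3 × 3.995/77.30 = 1.98 V.
(Unloaded it would have been 2.17 V.)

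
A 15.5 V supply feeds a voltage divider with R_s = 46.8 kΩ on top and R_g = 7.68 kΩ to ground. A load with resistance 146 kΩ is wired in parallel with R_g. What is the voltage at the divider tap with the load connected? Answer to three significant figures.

V_out ≈ 2.09 V

The load sits in parallel with R_g: R_g‖R_L = (7.68 × 146) / (7.68 + 146) = 7.296 kΩ.
V_out = 15.5 × 7.296 / (46.8 + 7.296) = 15.5 × 7.296/54.10 = 2.09 V.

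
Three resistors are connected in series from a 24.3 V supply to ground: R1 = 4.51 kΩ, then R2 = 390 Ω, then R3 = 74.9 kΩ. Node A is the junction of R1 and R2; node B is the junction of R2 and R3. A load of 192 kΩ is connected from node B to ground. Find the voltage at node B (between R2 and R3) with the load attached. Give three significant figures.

At node B, R3 is in parallel with the load: R3‖R_L = 53880 Ω.
Below node A the resistance is R2 + (R3‖R_L) = 54270 Ω, so V_A = 24.3 × 54270/58780 = 22.44 V.
Then V_B = V_A × (R3‖R_L)/(R2 + R3‖R_L) = 22.44 × 53880/54270 = 22.3 V.

V ≈ 22.3 V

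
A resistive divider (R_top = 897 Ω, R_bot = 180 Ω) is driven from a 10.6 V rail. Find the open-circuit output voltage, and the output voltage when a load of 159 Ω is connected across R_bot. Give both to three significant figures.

Open-circuit: V = 10.6 × 180/(897 + 180) = 1.77 V.
With the load, R_bot becomes R_bot‖R_L = 84.42 Ω, so V = 10.6 × 84.42/981.4 = 0.912 V.

Unloaded: 1.77 V; loaded: 0.912 V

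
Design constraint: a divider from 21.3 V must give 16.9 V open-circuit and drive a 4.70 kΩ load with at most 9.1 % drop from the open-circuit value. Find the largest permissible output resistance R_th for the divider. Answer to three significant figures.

R_th ≤ 471 Ω

Loading drop = R_th/(R_th + R_L) ≤ 0.0910, so R_th ≤ R_L · ε/(1−ε) = 4.70 kΩ × 0.0910/0.9090 = 471 Ω.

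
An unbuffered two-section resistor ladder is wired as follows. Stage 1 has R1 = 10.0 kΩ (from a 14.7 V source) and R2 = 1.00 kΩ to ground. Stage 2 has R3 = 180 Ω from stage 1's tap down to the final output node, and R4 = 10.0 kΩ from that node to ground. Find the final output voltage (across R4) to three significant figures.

Stage 2 presents R3+R4 = 10180 Ω as a load on stage 1's tap.
Stage 1's lower leg becomes R2‖(R3+R4) = 910.6 Ω, so V_mid = 14.7 × 910.6/10910 = 1.227 V.
Stage 2 is itself unloaded: V_out = V_mid × R4/(R3+R4) = 1.227 × 10000/10180 = 1.21 V.

V_out ≈ 1.21 V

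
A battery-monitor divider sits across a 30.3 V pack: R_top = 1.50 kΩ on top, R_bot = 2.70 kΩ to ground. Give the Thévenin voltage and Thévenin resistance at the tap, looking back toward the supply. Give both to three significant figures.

V_th = 19.5 V, R_th = 964 Ω

V_th is the open-circuit tap voltage: 30.3 × 2.70/(1.50 + 2.70) = 19.5 V.
With the supply zeroed, R_top and R_bot appear in parallel from the tap: R_th = R_top‖R_bot = (1.50 × 2.70)/4.200 = 964 Ω.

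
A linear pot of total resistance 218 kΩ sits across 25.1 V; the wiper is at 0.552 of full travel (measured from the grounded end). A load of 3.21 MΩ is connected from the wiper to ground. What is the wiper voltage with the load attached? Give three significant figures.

V ≈ 13.6 V

The wiper splits the pot into (1−α)R = 97.66 kΩ above and αR = 120.3 kΩ below.
Lower section ‖ load = 116.0 kΩ.
V_wiper = 25.1 × 116.0/(97.66 + 116.0) = 13.6 V.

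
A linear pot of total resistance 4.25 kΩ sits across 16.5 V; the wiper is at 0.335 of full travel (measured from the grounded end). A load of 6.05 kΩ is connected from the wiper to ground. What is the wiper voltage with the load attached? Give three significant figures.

The wiper splits the pot into (1−α)R = 2.826 kΩ above and αR = 1.424 kΩ below.
Lower section ‖ load = 1.153 kΩ.
V_wiper = 16.5 × 1.153/(2.826 + 1.153) = 4.78 V.

V ≈ 4.78 V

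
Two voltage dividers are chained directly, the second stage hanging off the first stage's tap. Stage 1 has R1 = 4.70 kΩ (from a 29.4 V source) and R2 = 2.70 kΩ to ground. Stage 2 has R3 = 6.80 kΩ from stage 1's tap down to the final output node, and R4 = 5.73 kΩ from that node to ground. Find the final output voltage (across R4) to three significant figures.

V_out ≈ 4.31 V

Stage 2 presents R3+R4 = 12.53 kΩ as a load on stage 1's tap.
Stage 1's lower leg becomes R2‖(R3+R4) = 2.221 kΩ, so V_mid = 29.4 × 2.221/6.921 = 9.436 V.
Stage 2 is itself unloaded: V_out = V_mid × R4/(R3+R4) = 9.436 × 5.73/12.53 = 4.31 V.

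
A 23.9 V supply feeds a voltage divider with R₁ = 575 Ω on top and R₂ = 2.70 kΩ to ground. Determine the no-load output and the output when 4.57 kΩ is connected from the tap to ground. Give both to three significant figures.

Unloaded: 19.7 V; loaded: 17.9 V

Open-circuit: V = 23.9 × 2700/(575 + 2700) = 19.7 V.
With the load, R₂ becomes R₂‖R_L = 1697 Ω, so V = 23.9 × 1697/2272 = 17.9 V.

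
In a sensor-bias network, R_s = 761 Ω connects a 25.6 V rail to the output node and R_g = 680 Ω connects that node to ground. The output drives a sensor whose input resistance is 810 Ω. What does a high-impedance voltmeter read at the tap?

V_out ≈ 8.37 V

The load sits in parallel with R_g: R_g‖R_L = (680 × 810) / (680 + 810) = 369.7 Ω.
V_out = 25.6 × 369.7 / (761 + 369.7) = 25.6 × 369.7/1131 = 8.37 V.
(Unloaded it would have been 12.1 V.)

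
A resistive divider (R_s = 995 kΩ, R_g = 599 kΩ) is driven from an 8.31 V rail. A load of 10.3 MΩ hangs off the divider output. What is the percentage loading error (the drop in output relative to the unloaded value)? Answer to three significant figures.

The divider's output (Thévenin) resistance is R_s‖R_g = 373.9 kΩ.
Fractional drop under load = R_th/(R_th + R_L) = 373.9 / (373.9 + 10300) = 0.03503.
So the output falls by 3.50 %.

3.50 %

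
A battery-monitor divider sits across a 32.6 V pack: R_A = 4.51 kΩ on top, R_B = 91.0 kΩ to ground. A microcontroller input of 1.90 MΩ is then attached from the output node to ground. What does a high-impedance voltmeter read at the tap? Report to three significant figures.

V_out ≈ 31.0 V

The load sits in parallel with R_B: R_B‖R_L = (91.0 × 1900) / (91.0 + 1900) = 86.84 kΩ.
V_out = 32.6 × 86.84 / (4.51 + 86.84) = 32.6 × 86.84/91.35 = 31.0 V.
(Unloaded it would have been 31.1 V.)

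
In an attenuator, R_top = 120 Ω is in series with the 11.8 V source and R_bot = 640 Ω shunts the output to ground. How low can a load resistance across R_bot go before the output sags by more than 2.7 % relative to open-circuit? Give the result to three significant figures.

R_L(min) ≈ 3.64 kΩ

Output resistance R_th = R_top‖R_bot = (120 × 640)/760.0 = 101.1 Ω.
The fractional drop is R_th/(R_th + R_L); requiring this ≤ 0.0270 gives R_L ≥ R_th(1/0.0270 − 1) = 101.1 × 36.04 = 3.64 kΩ.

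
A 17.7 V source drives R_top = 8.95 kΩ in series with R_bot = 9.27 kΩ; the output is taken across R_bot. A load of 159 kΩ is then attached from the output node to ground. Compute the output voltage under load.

The load sits in parallel with R_bot: R_bot‖R_L = (9.27 × 159) / (9.27 + 159) = 8.759 kΩ.
V_out = 17.7 × 8.759 / (8.95 + 8.759) = 17.7 × 8.759/17.71 = 8.75 V.

V_out ≈ 8.75 V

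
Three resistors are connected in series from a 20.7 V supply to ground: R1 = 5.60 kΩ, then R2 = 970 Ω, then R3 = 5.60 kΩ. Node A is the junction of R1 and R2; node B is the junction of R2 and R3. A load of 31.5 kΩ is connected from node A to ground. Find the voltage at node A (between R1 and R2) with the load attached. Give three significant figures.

Below node A the series string R2+R3 = 6570 Ω sits in parallel with the 31500 Ω load: 5436 Ω.
V_A = 20.7 × 5436/(5600 + 5436) = 10.2 V.

V ≈ 10.2 V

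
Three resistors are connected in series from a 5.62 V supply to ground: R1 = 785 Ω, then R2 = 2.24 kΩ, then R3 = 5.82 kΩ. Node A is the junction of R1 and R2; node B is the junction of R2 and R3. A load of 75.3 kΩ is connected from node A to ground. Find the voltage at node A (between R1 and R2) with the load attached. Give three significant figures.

Below node A the series string R2+R3 = 8060 Ω sits in parallel with the 75300 Ω load: 7281 Ω.
V_A = 5.62 × 7281/(785 + 7281) = 5.07 V.

V ≈ 5.07 V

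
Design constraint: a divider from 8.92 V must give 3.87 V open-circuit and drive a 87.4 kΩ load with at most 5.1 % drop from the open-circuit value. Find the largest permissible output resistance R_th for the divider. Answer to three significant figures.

Loading drop = R_th/(R_th + R_L) ≤ 0.0510, so R_th ≤ R_L · ε/(1−ε) = 87.4 kΩ × 0.0510/0.9490 = 4.70 kΩ.

R_th ≤ 4.70 kΩ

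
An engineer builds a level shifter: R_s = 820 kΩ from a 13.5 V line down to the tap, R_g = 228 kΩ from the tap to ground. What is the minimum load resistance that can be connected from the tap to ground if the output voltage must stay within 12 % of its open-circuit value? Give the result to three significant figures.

R_L(min) ≈ 1.31 MΩ

Output resistance R_th = R_s‖R_g = (820 × 228)/1048 = 178.4 kΩ.
The fractional drop is R_th/(R_th + R_L); requiring this ≤ 0.120 gives R_L ≥ R_th(1/0.120 − 1) = 178.4 × 7.333 = 1.31 MΩ.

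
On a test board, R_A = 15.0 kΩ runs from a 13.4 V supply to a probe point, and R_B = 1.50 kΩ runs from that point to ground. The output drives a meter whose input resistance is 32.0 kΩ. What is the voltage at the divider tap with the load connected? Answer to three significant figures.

V_out ≈ 1.17 V

The load sits in parallel with R_B: R_B‖R_L = (1.50 × 32.0) / (1.50 + 32.0) = 1.433 kΩ.
V_out = 13.4 × 1.433 / (15.0 + 1.433) = 13.4 × 1.433/16.43 = 1.17 V.
(Unloaded it would have been 1.22 V.)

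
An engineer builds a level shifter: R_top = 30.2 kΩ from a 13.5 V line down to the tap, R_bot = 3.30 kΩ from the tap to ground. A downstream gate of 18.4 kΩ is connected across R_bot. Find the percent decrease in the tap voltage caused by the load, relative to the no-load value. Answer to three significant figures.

13.9 %

The divider's output (Thévenin) resistance is R_top‖R_bot = 2.975 kΩ.
Fractional drop under load = R_th/(R_th + R_L) = 2.975 / (2.975 + 18.4) = 0.1392.
So the output falls by 13.9 %.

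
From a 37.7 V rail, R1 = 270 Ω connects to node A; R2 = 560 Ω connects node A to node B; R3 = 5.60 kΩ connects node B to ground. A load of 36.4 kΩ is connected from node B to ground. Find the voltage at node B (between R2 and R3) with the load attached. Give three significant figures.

V ≈ 32.2 V

At node B, R3 is in parallel with the load: R3‖R_L = 4853 Ω.
Below node A the resistance is R2 + (R3‖R_L) = 5413 Ω, so V_A = 37.7 × 5413/5683 = 35.91 V.
Then V_B = V_A × (R3‖R_L)/(R2 + R3‖R_L) = 35.91 × 4853/5413 = 32.2 V.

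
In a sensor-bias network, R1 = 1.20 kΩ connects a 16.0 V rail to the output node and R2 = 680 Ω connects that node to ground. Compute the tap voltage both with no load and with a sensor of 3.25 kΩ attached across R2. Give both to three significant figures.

Open-circuit: V = 16.0 × 680/(1200 + 680) = 5.79 V.
With the load, R2 becomes R2‖R_L = 562.3 Ω, so V = 16.0 × 562.3/1762 = 5.11 V.

Unloaded: 5.79 V; loaded: 5.11 V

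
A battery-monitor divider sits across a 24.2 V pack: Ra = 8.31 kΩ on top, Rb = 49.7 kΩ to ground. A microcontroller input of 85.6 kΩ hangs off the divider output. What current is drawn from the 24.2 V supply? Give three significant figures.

I ≈ 0.609 mA

Rb‖R_L = 31.44 kΩ, so the source sees Ra + Rb‖R_L = 39.75 kΩ.
I = 24.2 V / 39.75 kΩ = 0.609 mA.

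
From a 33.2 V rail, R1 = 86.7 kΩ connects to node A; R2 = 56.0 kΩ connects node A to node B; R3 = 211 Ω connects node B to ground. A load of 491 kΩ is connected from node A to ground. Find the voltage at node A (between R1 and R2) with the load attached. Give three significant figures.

V ≈ 12.2 V

Below node A the series string R2+R3 = 56210 Ω sits in parallel with the 491000 Ω load: 50440 Ω.
V_A = 33.2 × 50440/(86700 + 50440) = 12.2 V.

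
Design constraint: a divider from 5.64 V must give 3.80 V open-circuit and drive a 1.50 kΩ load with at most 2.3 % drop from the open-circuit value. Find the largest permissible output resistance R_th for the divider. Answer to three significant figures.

R_th ≤ 35.3 Ω

Loading drop = R_th/(R_th + R_L) ≤ 0.0230, so R_th ≤ R_L · ε/(1−ε) = 1.50 kΩ × 0.0230/0.9770 = 35.3 Ω.
(Any R1, R2 with R2/(R1+R2) = 0.674 and R1‖R2 ≤ 35.3 Ω will meet the spec.)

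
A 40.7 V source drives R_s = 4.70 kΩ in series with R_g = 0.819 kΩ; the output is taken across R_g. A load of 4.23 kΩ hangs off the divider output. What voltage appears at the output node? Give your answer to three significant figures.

The load sits in parallel with R_g: R_g‖R_L = (819 × 4230) / (819 + 4230) = 686.1 Ω.
V_out = 40.7 × 686.1 / (4700 + 686.1) = 40.7 × 686.1/5386 = 5.18 V.

V_out ≈ 5.18 V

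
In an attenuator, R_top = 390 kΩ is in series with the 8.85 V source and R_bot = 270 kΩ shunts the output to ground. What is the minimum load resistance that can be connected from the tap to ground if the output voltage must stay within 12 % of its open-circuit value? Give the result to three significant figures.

Output resistance R_th = R_top‖R_bot = (390 × 270)/660.0 = 159.5 kΩ.
The fractional drop is R_th/(R_th + R_L); requiring this ≤ 0.120 gives R_L ≥ R_th(1/0.120 − 1) = 159.5 × 7.333 = 1.17 MΩ.

R_L(min) ≈ 1.17 MΩ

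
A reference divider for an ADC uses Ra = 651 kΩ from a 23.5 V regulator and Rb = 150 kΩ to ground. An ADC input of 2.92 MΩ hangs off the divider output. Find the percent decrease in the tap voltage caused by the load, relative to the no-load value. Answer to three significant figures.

4.01 %

The divider's output (Thévenin) resistance is Ra‖Rb = 121.9 kΩ.
Fractional drop under load = R_th/(R_th + R_L) = 121.9 / (121.9 + 2920) = 0.04008.
So the output falls by 4.01 %.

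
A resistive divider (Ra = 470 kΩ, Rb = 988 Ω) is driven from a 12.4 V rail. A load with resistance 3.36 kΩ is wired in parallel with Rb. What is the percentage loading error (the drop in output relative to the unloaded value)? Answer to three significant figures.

22.7 %

Unloaded V = 12.4 × 988/471000 = 0.02601 V.
Loaded: Rb‖R_L = 763.5 Ω, giving V = 12.4 × 763.5/470800 = 0.02011 V.
Drop = (0.02601 − 0.02011) / 0.02601 = 22.7 %.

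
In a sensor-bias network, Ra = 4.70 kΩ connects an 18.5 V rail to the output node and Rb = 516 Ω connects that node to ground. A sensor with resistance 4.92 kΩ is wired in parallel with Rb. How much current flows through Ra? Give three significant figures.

I ≈ 3.58 mA

Rb‖R_L = 467.0 Ω, so the source sees Ra + Rb‖R_L = 5167 Ω.
I = 18.5 V / 5167 Ω = 3.58 mA.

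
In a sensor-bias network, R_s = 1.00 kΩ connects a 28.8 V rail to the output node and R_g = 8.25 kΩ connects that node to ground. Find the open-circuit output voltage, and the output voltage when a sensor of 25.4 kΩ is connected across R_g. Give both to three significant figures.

Open-circuit: V = 28.8 × 8.25/(1.00 + 8.25) = 25.7 V.
With the load, R_g becomes R_g‖R_L = 6.227 kΩ, so V = 28.8 × 6.227/7.227 = 24.8 V.

Unloaded: 25.7 V; loaded: 24.8 V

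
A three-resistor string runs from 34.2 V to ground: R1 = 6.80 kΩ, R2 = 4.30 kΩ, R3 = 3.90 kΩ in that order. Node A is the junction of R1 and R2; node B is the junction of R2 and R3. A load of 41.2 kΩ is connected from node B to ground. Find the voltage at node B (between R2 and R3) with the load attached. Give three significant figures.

V ≈ 8.31 V

At node B, R3 is in parallel with the load: R3‖R_L = 3.563 kΩ.
Below node A the resistance is R2 + (R3‖R_L) = 7.863 kΩ, so V_A = 34.2 × 7.863/14.66 = 18.34 V.
Then V_B = V_A × (R3‖R_L)/(R2 + R3‖R_L) = 18.34 × 3.563/7.863 = 8.31 V.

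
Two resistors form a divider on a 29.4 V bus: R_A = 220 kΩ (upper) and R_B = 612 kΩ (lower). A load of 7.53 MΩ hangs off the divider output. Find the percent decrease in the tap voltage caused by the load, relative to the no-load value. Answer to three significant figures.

The divider's output (Thévenin) resistance is R_A‖R_B = 161.8 kΩ.
Fractional drop under load = R_th/(R_th + R_L) = 161.8 / (161.8 + 7530) = 0.02104.
So the output falls by 2.10 %.

2.10 %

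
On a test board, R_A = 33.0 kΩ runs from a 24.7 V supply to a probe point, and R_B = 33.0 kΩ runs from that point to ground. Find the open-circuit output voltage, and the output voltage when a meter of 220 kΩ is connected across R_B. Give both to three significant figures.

Unloaded: 12.3 V; loaded: 11.5 V

Open-circuit: V = 24.7 × 33.0/(33.0 + 33.0) = 12.3 V.
With the load, R_B becomes R_B‖R_L = 28.70 kΩ, so V = 24.7 × 28.70/61.70 = 11.5 V.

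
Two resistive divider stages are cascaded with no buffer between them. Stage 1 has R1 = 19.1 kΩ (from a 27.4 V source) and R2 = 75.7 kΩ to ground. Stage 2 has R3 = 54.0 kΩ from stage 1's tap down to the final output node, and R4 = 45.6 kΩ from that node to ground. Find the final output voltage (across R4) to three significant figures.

V_out ≈ 8.69 V

Stage 2 presents R3+R4 = 99.60 kΩ as a load on stage 1's tap.
Stage 1's lower leg becomes R2‖(R3+R4) = 43.01 kΩ, so V_mid = 27.4 × 43.01/62.11 = 18.97 V.
Stage 2 is itself unloaded: V_out = V_mid × R4/(R3+R4) = 18.97 × 45.6/99.60 = 8.69 V.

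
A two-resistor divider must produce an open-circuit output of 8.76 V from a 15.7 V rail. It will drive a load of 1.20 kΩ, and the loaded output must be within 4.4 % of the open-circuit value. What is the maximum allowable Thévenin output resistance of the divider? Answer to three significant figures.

R_th ≤ 55.2 Ω

Loading drop = R_th/(R_th + R_L) ≤ 0.0440, so R_th ≤ R_L · ε/(1−ε) = 1.20 kΩ × 0.0440/0.9560 = 55.2 Ω.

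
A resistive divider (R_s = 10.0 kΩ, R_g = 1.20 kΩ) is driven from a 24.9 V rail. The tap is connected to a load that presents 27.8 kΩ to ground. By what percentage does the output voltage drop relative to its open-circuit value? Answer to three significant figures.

The divider's output (Thévenin) resistance is R_s‖R_g = 1.071 kΩ.
Fractional drop under load = R_th/(R_th + R_L) = 1.071 / (1.071 + 27.8) = 0.03711.
So the output falls by 3.71 %.

3.71 %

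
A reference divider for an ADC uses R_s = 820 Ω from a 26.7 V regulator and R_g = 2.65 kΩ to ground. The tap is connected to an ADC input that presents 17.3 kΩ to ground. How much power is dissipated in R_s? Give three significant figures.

P ≈ 60.1 mW

Total resistance from the source is R_s + (R_g‖R_L) = 3118 Ω, so I = 26.7/3118 Ω = 8.563 mA.
P = I²·R_s = (8.563 mA)² × 820 Ω = 60.1 mW.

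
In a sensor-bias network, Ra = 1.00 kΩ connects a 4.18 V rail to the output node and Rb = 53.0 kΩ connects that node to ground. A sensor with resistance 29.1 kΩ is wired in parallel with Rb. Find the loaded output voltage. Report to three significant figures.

The load sits in parallel with Rb: Rb‖R_L = (53.0 × 29.1) / (53.0 + 29.1) = 18.79 kΩ.
V_out = 4.18 × 18.79 / (1.00 + 18.79) = 4.18 × 18.79/19.79 = 3.97 V.

V_out ≈ 3.97 V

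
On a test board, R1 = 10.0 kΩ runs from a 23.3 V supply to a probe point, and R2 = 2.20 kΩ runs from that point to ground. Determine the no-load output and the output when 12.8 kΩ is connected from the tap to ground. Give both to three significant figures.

Unloaded: 4.20 V; loaded: 3.68 V

Open-circuit: V = 23.3 × 2.20/(10.0 + 2.20) = 4.20 V.
With the load, R2 becomes R2‖R_L = 1.877 kΩ, so V = 23.3 × 1.877/11.88 = 3.68 V.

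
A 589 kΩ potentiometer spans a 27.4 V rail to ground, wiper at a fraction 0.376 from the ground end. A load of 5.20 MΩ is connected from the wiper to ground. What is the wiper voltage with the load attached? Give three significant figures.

The wiper splits the pot into (1−α)R = 367.5 kΩ above and αR = 221.5 kΩ below.
Lower section ‖ load = 212.4 kΩ.
V_wiper = 27.4 × 212.4/(367.5 + 212.4) = 10.0 V.

V ≈ 10.0 V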